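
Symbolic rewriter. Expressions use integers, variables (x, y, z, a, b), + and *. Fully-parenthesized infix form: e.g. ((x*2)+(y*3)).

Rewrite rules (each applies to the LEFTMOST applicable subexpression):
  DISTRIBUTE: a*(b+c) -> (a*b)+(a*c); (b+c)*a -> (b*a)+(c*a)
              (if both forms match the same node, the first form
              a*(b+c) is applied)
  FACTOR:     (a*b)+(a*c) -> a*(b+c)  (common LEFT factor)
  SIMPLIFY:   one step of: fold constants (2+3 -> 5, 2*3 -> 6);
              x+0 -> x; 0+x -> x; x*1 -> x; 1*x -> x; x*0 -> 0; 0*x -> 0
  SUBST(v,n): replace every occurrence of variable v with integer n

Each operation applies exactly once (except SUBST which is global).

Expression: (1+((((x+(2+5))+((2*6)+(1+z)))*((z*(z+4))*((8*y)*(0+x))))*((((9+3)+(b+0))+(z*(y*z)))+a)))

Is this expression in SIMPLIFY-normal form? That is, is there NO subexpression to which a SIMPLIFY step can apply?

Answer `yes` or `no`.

Expression: (1+((((x+(2+5))+((2*6)+(1+z)))*((z*(z+4))*((8*y)*(0+x))))*((((9+3)+(b+0))+(z*(y*z)))+a)))
Scanning for simplifiable subexpressions (pre-order)...
  at root: (1+((((x+(2+5))+((2*6)+(1+z)))*((z*(z+4))*((8*y)*(0+x))))*((((9+3)+(b+0))+(z*(y*z)))+a))) (not simplifiable)
  at R: ((((x+(2+5))+((2*6)+(1+z)))*((z*(z+4))*((8*y)*(0+x))))*((((9+3)+(b+0))+(z*(y*z)))+a)) (not simplifiable)
  at RL: (((x+(2+5))+((2*6)+(1+z)))*((z*(z+4))*((8*y)*(0+x)))) (not simplifiable)
  at RLL: ((x+(2+5))+((2*6)+(1+z))) (not simplifiable)
  at RLLL: (x+(2+5)) (not simplifiable)
  at RLLLR: (2+5) (SIMPLIFIABLE)
  at RLLR: ((2*6)+(1+z)) (not simplifiable)
  at RLLRL: (2*6) (SIMPLIFIABLE)
  at RLLRR: (1+z) (not simplifiable)
  at RLR: ((z*(z+4))*((8*y)*(0+x))) (not simplifiable)
  at RLRL: (z*(z+4)) (not simplifiable)
  at RLRLR: (z+4) (not simplifiable)
  at RLRR: ((8*y)*(0+x)) (not simplifiable)
  at RLRRL: (8*y) (not simplifiable)
  at RLRRR: (0+x) (SIMPLIFIABLE)
  at RR: ((((9+3)+(b+0))+(z*(y*z)))+a) (not simplifiable)
  at RRL: (((9+3)+(b+0))+(z*(y*z))) (not simplifiable)
  at RRLL: ((9+3)+(b+0)) (not simplifiable)
  at RRLLL: (9+3) (SIMPLIFIABLE)
  at RRLLR: (b+0) (SIMPLIFIABLE)
  at RRLR: (z*(y*z)) (not simplifiable)
  at RRLRR: (y*z) (not simplifiable)
Found simplifiable subexpr at path RLLLR: (2+5)
One SIMPLIFY step would give: (1+((((x+7)+((2*6)+(1+z)))*((z*(z+4))*((8*y)*(0+x))))*((((9+3)+(b+0))+(z*(y*z)))+a)))
-> NOT in normal form.

Answer: no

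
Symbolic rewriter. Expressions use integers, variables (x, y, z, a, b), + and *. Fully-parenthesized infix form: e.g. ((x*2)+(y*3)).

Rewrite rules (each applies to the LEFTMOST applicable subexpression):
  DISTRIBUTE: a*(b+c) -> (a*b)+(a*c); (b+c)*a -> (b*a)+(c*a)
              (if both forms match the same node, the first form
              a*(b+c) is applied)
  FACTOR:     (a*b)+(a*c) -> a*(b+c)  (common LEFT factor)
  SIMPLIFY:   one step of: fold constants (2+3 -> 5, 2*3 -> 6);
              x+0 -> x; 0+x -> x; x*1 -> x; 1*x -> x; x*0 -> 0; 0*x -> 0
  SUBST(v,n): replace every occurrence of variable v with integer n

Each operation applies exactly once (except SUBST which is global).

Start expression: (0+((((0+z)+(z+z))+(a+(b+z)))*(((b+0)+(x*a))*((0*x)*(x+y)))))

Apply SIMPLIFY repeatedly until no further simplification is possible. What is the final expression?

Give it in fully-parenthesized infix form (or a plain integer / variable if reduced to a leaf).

Answer: 0

Derivation:
Start: (0+((((0+z)+(z+z))+(a+(b+z)))*(((b+0)+(x*a))*((0*x)*(x+y)))))
Step 1: at root: (0+((((0+z)+(z+z))+(a+(b+z)))*(((b+0)+(x*a))*((0*x)*(x+y))))) -> ((((0+z)+(z+z))+(a+(b+z)))*(((b+0)+(x*a))*((0*x)*(x+y)))); overall: (0+((((0+z)+(z+z))+(a+(b+z)))*(((b+0)+(x*a))*((0*x)*(x+y))))) -> ((((0+z)+(z+z))+(a+(b+z)))*(((b+0)+(x*a))*((0*x)*(x+y))))
Step 2: at LLL: (0+z) -> z; overall: ((((0+z)+(z+z))+(a+(b+z)))*(((b+0)+(x*a))*((0*x)*(x+y)))) -> (((z+(z+z))+(a+(b+z)))*(((b+0)+(x*a))*((0*x)*(x+y))))
Step 3: at RLL: (b+0) -> b; overall: (((z+(z+z))+(a+(b+z)))*(((b+0)+(x*a))*((0*x)*(x+y)))) -> (((z+(z+z))+(a+(b+z)))*((b+(x*a))*((0*x)*(x+y))))
Step 4: at RRL: (0*x) -> 0; overall: (((z+(z+z))+(a+(b+z)))*((b+(x*a))*((0*x)*(x+y)))) -> (((z+(z+z))+(a+(b+z)))*((b+(x*a))*(0*(x+y))))
Step 5: at RR: (0*(x+y)) -> 0; overall: (((z+(z+z))+(a+(b+z)))*((b+(x*a))*(0*(x+y)))) -> (((z+(z+z))+(a+(b+z)))*((b+(x*a))*0))
Step 6: at R: ((b+(x*a))*0) -> 0; overall: (((z+(z+z))+(a+(b+z)))*((b+(x*a))*0)) -> (((z+(z+z))+(a+(b+z)))*0)
Step 7: at root: (((z+(z+z))+(a+(b+z)))*0) -> 0; overall: (((z+(z+z))+(a+(b+z)))*0) -> 0
Fixed point: 0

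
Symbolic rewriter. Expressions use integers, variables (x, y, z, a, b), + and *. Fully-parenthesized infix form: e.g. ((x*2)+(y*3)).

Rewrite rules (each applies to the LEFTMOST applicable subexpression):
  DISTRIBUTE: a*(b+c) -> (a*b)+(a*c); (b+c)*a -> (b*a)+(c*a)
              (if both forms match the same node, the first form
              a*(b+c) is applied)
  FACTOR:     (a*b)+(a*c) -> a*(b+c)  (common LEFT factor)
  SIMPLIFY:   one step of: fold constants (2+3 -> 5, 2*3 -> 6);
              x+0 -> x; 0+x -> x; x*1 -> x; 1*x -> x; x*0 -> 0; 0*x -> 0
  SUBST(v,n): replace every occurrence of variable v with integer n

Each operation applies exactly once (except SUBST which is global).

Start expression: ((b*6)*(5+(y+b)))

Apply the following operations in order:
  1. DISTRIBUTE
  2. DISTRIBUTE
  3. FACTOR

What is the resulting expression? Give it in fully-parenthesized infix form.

Answer: (((b*6)*5)+((b*6)*(y+b)))

Derivation:
Start: ((b*6)*(5+(y+b)))
Apply DISTRIBUTE at root (target: ((b*6)*(5+(y+b)))): ((b*6)*(5+(y+b))) -> (((b*6)*5)+((b*6)*(y+b)))
Apply DISTRIBUTE at R (target: ((b*6)*(y+b))): (((b*6)*5)+((b*6)*(y+b))) -> (((b*6)*5)+(((b*6)*y)+((b*6)*b)))
Apply FACTOR at R (target: (((b*6)*y)+((b*6)*b))): (((b*6)*5)+(((b*6)*y)+((b*6)*b))) -> (((b*6)*5)+((b*6)*(y+b)))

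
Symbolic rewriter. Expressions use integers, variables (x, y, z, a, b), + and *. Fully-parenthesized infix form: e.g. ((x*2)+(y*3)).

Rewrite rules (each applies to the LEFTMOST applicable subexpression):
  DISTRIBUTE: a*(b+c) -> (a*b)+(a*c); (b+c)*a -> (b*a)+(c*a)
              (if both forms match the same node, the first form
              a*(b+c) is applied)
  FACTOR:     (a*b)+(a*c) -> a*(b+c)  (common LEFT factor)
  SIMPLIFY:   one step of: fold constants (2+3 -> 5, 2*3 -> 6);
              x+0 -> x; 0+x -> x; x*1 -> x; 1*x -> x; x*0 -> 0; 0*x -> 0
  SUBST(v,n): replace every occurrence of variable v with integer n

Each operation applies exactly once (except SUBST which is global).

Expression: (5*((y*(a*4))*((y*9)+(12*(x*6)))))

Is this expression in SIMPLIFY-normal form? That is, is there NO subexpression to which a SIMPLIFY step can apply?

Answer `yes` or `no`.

Answer: yes

Derivation:
Expression: (5*((y*(a*4))*((y*9)+(12*(x*6)))))
Scanning for simplifiable subexpressions (pre-order)...
  at root: (5*((y*(a*4))*((y*9)+(12*(x*6))))) (not simplifiable)
  at R: ((y*(a*4))*((y*9)+(12*(x*6)))) (not simplifiable)
  at RL: (y*(a*4)) (not simplifiable)
  at RLR: (a*4) (not simplifiable)
  at RR: ((y*9)+(12*(x*6))) (not simplifiable)
  at RRL: (y*9) (not simplifiable)
  at RRR: (12*(x*6)) (not simplifiable)
  at RRRR: (x*6) (not simplifiable)
Result: no simplifiable subexpression found -> normal form.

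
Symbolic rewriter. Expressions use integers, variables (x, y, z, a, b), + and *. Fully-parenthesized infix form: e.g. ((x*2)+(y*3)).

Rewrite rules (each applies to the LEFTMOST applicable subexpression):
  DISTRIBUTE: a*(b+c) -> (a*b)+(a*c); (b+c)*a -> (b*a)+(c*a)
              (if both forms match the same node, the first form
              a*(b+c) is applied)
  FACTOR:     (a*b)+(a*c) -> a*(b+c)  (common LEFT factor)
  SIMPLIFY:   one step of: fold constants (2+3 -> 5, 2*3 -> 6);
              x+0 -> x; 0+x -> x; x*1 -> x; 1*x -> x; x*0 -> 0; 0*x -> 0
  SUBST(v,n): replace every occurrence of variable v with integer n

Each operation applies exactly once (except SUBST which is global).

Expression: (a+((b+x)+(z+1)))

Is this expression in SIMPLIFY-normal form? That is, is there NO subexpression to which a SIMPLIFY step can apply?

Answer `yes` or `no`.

Expression: (a+((b+x)+(z+1)))
Scanning for simplifiable subexpressions (pre-order)...
  at root: (a+((b+x)+(z+1))) (not simplifiable)
  at R: ((b+x)+(z+1)) (not simplifiable)
  at RL: (b+x) (not simplifiable)
  at RR: (z+1) (not simplifiable)
Result: no simplifiable subexpression found -> normal form.

Answer: yes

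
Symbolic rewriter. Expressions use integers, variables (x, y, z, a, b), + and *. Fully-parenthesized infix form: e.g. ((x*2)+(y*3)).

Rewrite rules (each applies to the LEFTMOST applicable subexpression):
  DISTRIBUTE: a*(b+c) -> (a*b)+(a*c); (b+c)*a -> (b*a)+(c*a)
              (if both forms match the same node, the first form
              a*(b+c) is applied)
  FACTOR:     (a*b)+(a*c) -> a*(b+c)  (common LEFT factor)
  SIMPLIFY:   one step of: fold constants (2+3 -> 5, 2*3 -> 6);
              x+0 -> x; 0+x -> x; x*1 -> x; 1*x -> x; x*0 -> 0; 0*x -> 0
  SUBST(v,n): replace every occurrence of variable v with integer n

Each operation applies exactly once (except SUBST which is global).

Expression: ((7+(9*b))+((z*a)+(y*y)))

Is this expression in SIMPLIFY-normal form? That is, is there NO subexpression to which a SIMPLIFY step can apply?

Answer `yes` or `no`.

Answer: yes

Derivation:
Expression: ((7+(9*b))+((z*a)+(y*y)))
Scanning for simplifiable subexpressions (pre-order)...
  at root: ((7+(9*b))+((z*a)+(y*y))) (not simplifiable)
  at L: (7+(9*b)) (not simplifiable)
  at LR: (9*b) (not simplifiable)
  at R: ((z*a)+(y*y)) (not simplifiable)
  at RL: (z*a) (not simplifiable)
  at RR: (y*y) (not simplifiable)
Result: no simplifiable subexpression found -> normal form.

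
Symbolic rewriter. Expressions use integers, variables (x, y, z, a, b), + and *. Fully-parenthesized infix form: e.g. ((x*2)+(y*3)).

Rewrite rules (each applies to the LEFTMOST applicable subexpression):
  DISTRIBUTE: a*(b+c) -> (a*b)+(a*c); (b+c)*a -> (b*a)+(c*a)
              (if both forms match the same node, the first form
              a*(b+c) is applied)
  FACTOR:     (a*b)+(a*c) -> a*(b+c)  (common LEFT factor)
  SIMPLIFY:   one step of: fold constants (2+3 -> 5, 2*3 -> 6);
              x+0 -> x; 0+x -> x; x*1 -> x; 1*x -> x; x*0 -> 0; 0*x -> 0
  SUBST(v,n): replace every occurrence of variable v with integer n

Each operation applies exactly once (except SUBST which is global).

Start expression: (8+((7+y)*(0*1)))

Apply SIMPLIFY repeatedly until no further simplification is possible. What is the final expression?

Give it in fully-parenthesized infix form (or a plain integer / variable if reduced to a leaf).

Answer: 8

Derivation:
Start: (8+((7+y)*(0*1)))
Step 1: at RR: (0*1) -> 0; overall: (8+((7+y)*(0*1))) -> (8+((7+y)*0))
Step 2: at R: ((7+y)*0) -> 0; overall: (8+((7+y)*0)) -> (8+0)
Step 3: at root: (8+0) -> 8; overall: (8+0) -> 8
Fixed point: 8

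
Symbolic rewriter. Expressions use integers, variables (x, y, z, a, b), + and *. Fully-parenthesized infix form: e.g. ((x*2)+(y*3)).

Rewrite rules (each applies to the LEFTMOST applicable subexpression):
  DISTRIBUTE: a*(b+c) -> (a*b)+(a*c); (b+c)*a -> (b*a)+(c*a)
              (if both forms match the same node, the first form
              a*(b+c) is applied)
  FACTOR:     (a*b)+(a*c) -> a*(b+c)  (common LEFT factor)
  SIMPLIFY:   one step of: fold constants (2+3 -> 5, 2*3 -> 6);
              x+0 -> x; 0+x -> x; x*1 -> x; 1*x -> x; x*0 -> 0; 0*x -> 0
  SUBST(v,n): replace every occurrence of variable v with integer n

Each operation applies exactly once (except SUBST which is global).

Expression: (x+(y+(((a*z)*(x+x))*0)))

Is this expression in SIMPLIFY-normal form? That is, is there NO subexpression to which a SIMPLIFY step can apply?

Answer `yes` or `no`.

Expression: (x+(y+(((a*z)*(x+x))*0)))
Scanning for simplifiable subexpressions (pre-order)...
  at root: (x+(y+(((a*z)*(x+x))*0))) (not simplifiable)
  at R: (y+(((a*z)*(x+x))*0)) (not simplifiable)
  at RR: (((a*z)*(x+x))*0) (SIMPLIFIABLE)
  at RRL: ((a*z)*(x+x)) (not simplifiable)
  at RRLL: (a*z) (not simplifiable)
  at RRLR: (x+x) (not simplifiable)
Found simplifiable subexpr at path RR: (((a*z)*(x+x))*0)
One SIMPLIFY step would give: (x+(y+0))
-> NOT in normal form.

Answer: no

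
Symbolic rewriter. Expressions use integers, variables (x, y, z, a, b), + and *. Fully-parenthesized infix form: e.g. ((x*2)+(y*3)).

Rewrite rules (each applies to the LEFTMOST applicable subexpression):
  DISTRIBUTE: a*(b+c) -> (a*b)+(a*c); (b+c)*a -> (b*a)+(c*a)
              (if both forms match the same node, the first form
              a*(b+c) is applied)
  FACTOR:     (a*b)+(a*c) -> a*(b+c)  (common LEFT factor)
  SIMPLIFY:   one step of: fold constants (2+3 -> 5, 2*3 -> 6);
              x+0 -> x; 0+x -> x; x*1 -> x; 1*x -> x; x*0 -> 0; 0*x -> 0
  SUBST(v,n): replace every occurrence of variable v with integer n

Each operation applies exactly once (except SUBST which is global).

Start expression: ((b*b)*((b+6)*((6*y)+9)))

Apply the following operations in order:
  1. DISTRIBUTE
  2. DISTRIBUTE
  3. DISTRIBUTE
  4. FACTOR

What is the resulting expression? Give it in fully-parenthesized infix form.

Start: ((b*b)*((b+6)*((6*y)+9)))
Apply DISTRIBUTE at R (target: ((b+6)*((6*y)+9))): ((b*b)*((b+6)*((6*y)+9))) -> ((b*b)*(((b+6)*(6*y))+((b+6)*9)))
Apply DISTRIBUTE at root (target: ((b*b)*(((b+6)*(6*y))+((b+6)*9)))): ((b*b)*(((b+6)*(6*y))+((b+6)*9))) -> (((b*b)*((b+6)*(6*y)))+((b*b)*((b+6)*9)))
Apply DISTRIBUTE at LR (target: ((b+6)*(6*y))): (((b*b)*((b+6)*(6*y)))+((b*b)*((b+6)*9))) -> (((b*b)*((b*(6*y))+(6*(6*y))))+((b*b)*((b+6)*9)))
Apply FACTOR at root (target: (((b*b)*((b*(6*y))+(6*(6*y))))+((b*b)*((b+6)*9)))): (((b*b)*((b*(6*y))+(6*(6*y))))+((b*b)*((b+6)*9))) -> ((b*b)*(((b*(6*y))+(6*(6*y)))+((b+6)*9)))

Answer: ((b*b)*(((b*(6*y))+(6*(6*y)))+((b+6)*9)))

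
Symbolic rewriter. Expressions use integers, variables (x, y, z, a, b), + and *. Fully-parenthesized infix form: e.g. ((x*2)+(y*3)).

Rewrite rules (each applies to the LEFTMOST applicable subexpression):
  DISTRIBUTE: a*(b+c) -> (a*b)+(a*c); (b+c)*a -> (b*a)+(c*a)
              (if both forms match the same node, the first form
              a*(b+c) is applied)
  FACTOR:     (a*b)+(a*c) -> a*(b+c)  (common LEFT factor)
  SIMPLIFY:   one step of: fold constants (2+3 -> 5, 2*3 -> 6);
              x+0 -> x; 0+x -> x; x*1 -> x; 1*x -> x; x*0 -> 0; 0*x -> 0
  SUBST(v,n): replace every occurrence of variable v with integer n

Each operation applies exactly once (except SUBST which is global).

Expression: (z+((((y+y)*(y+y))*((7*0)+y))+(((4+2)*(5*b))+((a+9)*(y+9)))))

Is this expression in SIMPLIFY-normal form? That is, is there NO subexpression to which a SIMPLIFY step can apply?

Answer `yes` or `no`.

Answer: no

Derivation:
Expression: (z+((((y+y)*(y+y))*((7*0)+y))+(((4+2)*(5*b))+((a+9)*(y+9)))))
Scanning for simplifiable subexpressions (pre-order)...
  at root: (z+((((y+y)*(y+y))*((7*0)+y))+(((4+2)*(5*b))+((a+9)*(y+9))))) (not simplifiable)
  at R: ((((y+y)*(y+y))*((7*0)+y))+(((4+2)*(5*b))+((a+9)*(y+9)))) (not simplifiable)
  at RL: (((y+y)*(y+y))*((7*0)+y)) (not simplifiable)
  at RLL: ((y+y)*(y+y)) (not simplifiable)
  at RLLL: (y+y) (not simplifiable)
  at RLLR: (y+y) (not simplifiable)
  at RLR: ((7*0)+y) (not simplifiable)
  at RLRL: (7*0) (SIMPLIFIABLE)
  at RR: (((4+2)*(5*b))+((a+9)*(y+9))) (not simplifiable)
  at RRL: ((4+2)*(5*b)) (not simplifiable)
  at RRLL: (4+2) (SIMPLIFIABLE)
  at RRLR: (5*b) (not simplifiable)
  at RRR: ((a+9)*(y+9)) (not simplifiable)
  at RRRL: (a+9) (not simplifiable)
  at RRRR: (y+9) (not simplifiable)
Found simplifiable subexpr at path RLRL: (7*0)
One SIMPLIFY step would give: (z+((((y+y)*(y+y))*(0+y))+(((4+2)*(5*b))+((a+9)*(y+9)))))
-> NOT in normal form.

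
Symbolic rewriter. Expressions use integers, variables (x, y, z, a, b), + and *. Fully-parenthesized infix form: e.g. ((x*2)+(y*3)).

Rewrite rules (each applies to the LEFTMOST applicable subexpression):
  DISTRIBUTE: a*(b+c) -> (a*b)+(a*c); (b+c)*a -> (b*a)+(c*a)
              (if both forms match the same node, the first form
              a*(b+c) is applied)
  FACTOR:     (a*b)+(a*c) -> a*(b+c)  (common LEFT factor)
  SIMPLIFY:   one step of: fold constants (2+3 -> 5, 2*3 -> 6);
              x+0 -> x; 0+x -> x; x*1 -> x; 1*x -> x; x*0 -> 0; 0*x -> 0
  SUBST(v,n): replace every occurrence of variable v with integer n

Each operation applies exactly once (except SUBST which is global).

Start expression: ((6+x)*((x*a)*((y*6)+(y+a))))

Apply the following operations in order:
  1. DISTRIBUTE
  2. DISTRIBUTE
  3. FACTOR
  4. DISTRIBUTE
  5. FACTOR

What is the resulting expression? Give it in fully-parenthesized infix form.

Answer: ((6*((x*a)*((y*6)+(y+a))))+(x*((x*a)*((y*6)+(y+a)))))

Derivation:
Start: ((6+x)*((x*a)*((y*6)+(y+a))))
Apply DISTRIBUTE at root (target: ((6+x)*((x*a)*((y*6)+(y+a))))): ((6+x)*((x*a)*((y*6)+(y+a)))) -> ((6*((x*a)*((y*6)+(y+a))))+(x*((x*a)*((y*6)+(y+a)))))
Apply DISTRIBUTE at LR (target: ((x*a)*((y*6)+(y+a)))): ((6*((x*a)*((y*6)+(y+a))))+(x*((x*a)*((y*6)+(y+a))))) -> ((6*(((x*a)*(y*6))+((x*a)*(y+a))))+(x*((x*a)*((y*6)+(y+a)))))
Apply FACTOR at LR (target: (((x*a)*(y*6))+((x*a)*(y+a)))): ((6*(((x*a)*(y*6))+((x*a)*(y+a))))+(x*((x*a)*((y*6)+(y+a))))) -> ((6*((x*a)*((y*6)+(y+a))))+(x*((x*a)*((y*6)+(y+a)))))
Apply DISTRIBUTE at LR (target: ((x*a)*((y*6)+(y+a)))): ((6*((x*a)*((y*6)+(y+a))))+(x*((x*a)*((y*6)+(y+a))))) -> ((6*(((x*a)*(y*6))+((x*a)*(y+a))))+(x*((x*a)*((y*6)+(y+a)))))
Apply FACTOR at LR (target: (((x*a)*(y*6))+((x*a)*(y+a)))): ((6*(((x*a)*(y*6))+((x*a)*(y+a))))+(x*((x*a)*((y*6)+(y+a))))) -> ((6*((x*a)*((y*6)+(y+a))))+(x*((x*a)*((y*6)+(y+a)))))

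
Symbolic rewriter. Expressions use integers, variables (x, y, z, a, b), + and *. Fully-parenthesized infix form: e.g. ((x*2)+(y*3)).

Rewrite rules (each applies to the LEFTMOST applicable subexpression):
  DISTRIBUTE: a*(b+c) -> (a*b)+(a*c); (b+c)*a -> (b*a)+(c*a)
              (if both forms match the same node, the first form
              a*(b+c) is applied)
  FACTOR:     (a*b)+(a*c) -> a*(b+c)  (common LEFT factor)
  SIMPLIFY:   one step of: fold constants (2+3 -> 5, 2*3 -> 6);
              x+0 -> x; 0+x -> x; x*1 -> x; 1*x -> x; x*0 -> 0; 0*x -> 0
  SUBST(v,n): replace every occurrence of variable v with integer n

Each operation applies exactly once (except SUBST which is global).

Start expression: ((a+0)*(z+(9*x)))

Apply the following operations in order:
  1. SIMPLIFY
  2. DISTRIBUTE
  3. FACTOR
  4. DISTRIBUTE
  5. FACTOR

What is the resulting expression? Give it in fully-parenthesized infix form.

Answer: (a*(z+(9*x)))

Derivation:
Start: ((a+0)*(z+(9*x)))
Apply SIMPLIFY at L (target: (a+0)): ((a+0)*(z+(9*x))) -> (a*(z+(9*x)))
Apply DISTRIBUTE at root (target: (a*(z+(9*x)))): (a*(z+(9*x))) -> ((a*z)+(a*(9*x)))
Apply FACTOR at root (target: ((a*z)+(a*(9*x)))): ((a*z)+(a*(9*x))) -> (a*(z+(9*x)))
Apply DISTRIBUTE at root (target: (a*(z+(9*x)))): (a*(z+(9*x))) -> ((a*z)+(a*(9*x)))
Apply FACTOR at root (target: ((a*z)+(a*(9*x)))): ((a*z)+(a*(9*x))) -> (a*(z+(9*x)))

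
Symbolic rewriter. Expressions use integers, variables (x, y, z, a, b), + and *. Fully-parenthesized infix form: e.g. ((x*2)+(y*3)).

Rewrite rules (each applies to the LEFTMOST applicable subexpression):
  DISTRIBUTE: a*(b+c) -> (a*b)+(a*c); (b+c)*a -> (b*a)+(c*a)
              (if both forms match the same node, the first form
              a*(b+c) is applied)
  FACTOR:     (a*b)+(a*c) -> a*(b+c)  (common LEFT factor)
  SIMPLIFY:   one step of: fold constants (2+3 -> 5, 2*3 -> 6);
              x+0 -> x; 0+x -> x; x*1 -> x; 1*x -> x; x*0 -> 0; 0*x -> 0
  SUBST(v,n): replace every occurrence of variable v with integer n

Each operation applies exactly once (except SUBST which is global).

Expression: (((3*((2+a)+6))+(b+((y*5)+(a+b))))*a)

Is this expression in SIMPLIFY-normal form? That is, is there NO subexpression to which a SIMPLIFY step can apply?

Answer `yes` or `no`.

Answer: yes

Derivation:
Expression: (((3*((2+a)+6))+(b+((y*5)+(a+b))))*a)
Scanning for simplifiable subexpressions (pre-order)...
  at root: (((3*((2+a)+6))+(b+((y*5)+(a+b))))*a) (not simplifiable)
  at L: ((3*((2+a)+6))+(b+((y*5)+(a+b)))) (not simplifiable)
  at LL: (3*((2+a)+6)) (not simplifiable)
  at LLR: ((2+a)+6) (not simplifiable)
  at LLRL: (2+a) (not simplifiable)
  at LR: (b+((y*5)+(a+b))) (not simplifiable)
  at LRR: ((y*5)+(a+b)) (not simplifiable)
  at LRRL: (y*5) (not simplifiable)
  at LRRR: (a+b) (not simplifiable)
Result: no simplifiable subexpression found -> normal form.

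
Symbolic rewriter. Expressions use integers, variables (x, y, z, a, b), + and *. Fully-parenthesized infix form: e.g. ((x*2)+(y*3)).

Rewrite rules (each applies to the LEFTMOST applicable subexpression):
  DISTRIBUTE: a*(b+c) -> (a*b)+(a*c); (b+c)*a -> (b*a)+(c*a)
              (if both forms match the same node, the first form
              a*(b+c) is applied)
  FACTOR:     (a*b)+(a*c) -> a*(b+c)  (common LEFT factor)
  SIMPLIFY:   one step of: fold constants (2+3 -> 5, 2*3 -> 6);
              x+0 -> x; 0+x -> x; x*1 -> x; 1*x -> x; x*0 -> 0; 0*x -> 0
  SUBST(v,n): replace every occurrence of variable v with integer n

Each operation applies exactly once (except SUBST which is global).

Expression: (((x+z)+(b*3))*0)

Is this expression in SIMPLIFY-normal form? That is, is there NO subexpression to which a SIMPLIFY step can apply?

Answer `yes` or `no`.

Answer: no

Derivation:
Expression: (((x+z)+(b*3))*0)
Scanning for simplifiable subexpressions (pre-order)...
  at root: (((x+z)+(b*3))*0) (SIMPLIFIABLE)
  at L: ((x+z)+(b*3)) (not simplifiable)
  at LL: (x+z) (not simplifiable)
  at LR: (b*3) (not simplifiable)
Found simplifiable subexpr at path root: (((x+z)+(b*3))*0)
One SIMPLIFY step would give: 0
-> NOT in normal form.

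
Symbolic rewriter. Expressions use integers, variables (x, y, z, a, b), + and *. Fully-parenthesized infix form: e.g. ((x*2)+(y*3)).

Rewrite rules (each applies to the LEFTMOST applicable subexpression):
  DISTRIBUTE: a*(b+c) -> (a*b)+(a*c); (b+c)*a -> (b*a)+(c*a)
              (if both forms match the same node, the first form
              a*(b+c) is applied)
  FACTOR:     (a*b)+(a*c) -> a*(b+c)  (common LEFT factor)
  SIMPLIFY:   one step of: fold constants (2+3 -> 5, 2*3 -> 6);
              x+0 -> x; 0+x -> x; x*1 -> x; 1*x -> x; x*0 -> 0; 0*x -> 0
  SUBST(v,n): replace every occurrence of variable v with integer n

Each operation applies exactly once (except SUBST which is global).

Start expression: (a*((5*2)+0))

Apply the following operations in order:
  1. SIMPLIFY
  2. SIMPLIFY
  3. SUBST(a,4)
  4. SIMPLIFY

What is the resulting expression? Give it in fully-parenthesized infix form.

Answer: 40

Derivation:
Start: (a*((5*2)+0))
Apply SIMPLIFY at R (target: ((5*2)+0)): (a*((5*2)+0)) -> (a*(5*2))
Apply SIMPLIFY at R (target: (5*2)): (a*(5*2)) -> (a*10)
Apply SUBST(a,4): (a*10) -> (4*10)
Apply SIMPLIFY at root (target: (4*10)): (4*10) -> 40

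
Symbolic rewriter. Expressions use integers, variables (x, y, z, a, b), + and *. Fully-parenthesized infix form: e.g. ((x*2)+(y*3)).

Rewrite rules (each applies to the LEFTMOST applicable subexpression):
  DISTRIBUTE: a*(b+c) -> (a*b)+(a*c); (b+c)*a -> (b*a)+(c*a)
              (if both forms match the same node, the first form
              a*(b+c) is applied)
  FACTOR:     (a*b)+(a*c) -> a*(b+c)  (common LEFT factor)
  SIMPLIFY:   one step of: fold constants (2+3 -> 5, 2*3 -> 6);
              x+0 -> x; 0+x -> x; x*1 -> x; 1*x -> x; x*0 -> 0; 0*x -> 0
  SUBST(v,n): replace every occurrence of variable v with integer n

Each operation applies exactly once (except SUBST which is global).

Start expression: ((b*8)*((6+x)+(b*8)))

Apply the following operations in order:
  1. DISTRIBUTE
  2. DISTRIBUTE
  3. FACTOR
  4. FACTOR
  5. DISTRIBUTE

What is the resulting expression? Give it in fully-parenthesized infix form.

Start: ((b*8)*((6+x)+(b*8)))
Apply DISTRIBUTE at root (target: ((b*8)*((6+x)+(b*8)))): ((b*8)*((6+x)+(b*8))) -> (((b*8)*(6+x))+((b*8)*(b*8)))
Apply DISTRIBUTE at L (target: ((b*8)*(6+x))): (((b*8)*(6+x))+((b*8)*(b*8))) -> ((((b*8)*6)+((b*8)*x))+((b*8)*(b*8)))
Apply FACTOR at L (target: (((b*8)*6)+((b*8)*x))): ((((b*8)*6)+((b*8)*x))+((b*8)*(b*8))) -> (((b*8)*(6+x))+((b*8)*(b*8)))
Apply FACTOR at root (target: (((b*8)*(6+x))+((b*8)*(b*8)))): (((b*8)*(6+x))+((b*8)*(b*8))) -> ((b*8)*((6+x)+(b*8)))
Apply DISTRIBUTE at root (target: ((b*8)*((6+x)+(b*8)))): ((b*8)*((6+x)+(b*8))) -> (((b*8)*(6+x))+((b*8)*(b*8)))

Answer: (((b*8)*(6+x))+((b*8)*(b*8)))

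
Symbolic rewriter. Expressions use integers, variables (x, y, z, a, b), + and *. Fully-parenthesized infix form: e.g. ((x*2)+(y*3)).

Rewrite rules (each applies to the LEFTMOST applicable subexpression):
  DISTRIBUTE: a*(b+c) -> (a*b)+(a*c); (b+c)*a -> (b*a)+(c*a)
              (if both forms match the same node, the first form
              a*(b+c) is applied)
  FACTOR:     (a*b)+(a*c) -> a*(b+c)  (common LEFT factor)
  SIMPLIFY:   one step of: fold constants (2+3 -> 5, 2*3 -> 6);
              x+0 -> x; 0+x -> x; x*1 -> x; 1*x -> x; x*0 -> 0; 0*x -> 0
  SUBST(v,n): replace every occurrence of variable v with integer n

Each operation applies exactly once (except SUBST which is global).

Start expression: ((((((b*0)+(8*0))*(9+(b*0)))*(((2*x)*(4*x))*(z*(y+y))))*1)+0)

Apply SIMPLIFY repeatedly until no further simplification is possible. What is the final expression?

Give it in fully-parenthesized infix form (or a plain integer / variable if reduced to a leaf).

Answer: 0

Derivation:
Start: ((((((b*0)+(8*0))*(9+(b*0)))*(((2*x)*(4*x))*(z*(y+y))))*1)+0)
Step 1: at root: ((((((b*0)+(8*0))*(9+(b*0)))*(((2*x)*(4*x))*(z*(y+y))))*1)+0) -> (((((b*0)+(8*0))*(9+(b*0)))*(((2*x)*(4*x))*(z*(y+y))))*1); overall: ((((((b*0)+(8*0))*(9+(b*0)))*(((2*x)*(4*x))*(z*(y+y))))*1)+0) -> (((((b*0)+(8*0))*(9+(b*0)))*(((2*x)*(4*x))*(z*(y+y))))*1)
Step 2: at root: (((((b*0)+(8*0))*(9+(b*0)))*(((2*x)*(4*x))*(z*(y+y))))*1) -> ((((b*0)+(8*0))*(9+(b*0)))*(((2*x)*(4*x))*(z*(y+y)))); overall: (((((b*0)+(8*0))*(9+(b*0)))*(((2*x)*(4*x))*(z*(y+y))))*1) -> ((((b*0)+(8*0))*(9+(b*0)))*(((2*x)*(4*x))*(z*(y+y))))
Step 3: at LLL: (b*0) -> 0; overall: ((((b*0)+(8*0))*(9+(b*0)))*(((2*x)*(4*x))*(z*(y+y)))) -> (((0+(8*0))*(9+(b*0)))*(((2*x)*(4*x))*(z*(y+y))))
Step 4: at LL: (0+(8*0)) -> (8*0); overall: (((0+(8*0))*(9+(b*0)))*(((2*x)*(4*x))*(z*(y+y)))) -> (((8*0)*(9+(b*0)))*(((2*x)*(4*x))*(z*(y+y))))
Step 5: at LL: (8*0) -> 0; overall: (((8*0)*(9+(b*0)))*(((2*x)*(4*x))*(z*(y+y)))) -> ((0*(9+(b*0)))*(((2*x)*(4*x))*(z*(y+y))))
Step 6: at L: (0*(9+(b*0))) -> 0; overall: ((0*(9+(b*0)))*(((2*x)*(4*x))*(z*(y+y)))) -> (0*(((2*x)*(4*x))*(z*(y+y))))
Step 7: at root: (0*(((2*x)*(4*x))*(z*(y+y)))) -> 0; overall: (0*(((2*x)*(4*x))*(z*(y+y)))) -> 0
Fixed point: 0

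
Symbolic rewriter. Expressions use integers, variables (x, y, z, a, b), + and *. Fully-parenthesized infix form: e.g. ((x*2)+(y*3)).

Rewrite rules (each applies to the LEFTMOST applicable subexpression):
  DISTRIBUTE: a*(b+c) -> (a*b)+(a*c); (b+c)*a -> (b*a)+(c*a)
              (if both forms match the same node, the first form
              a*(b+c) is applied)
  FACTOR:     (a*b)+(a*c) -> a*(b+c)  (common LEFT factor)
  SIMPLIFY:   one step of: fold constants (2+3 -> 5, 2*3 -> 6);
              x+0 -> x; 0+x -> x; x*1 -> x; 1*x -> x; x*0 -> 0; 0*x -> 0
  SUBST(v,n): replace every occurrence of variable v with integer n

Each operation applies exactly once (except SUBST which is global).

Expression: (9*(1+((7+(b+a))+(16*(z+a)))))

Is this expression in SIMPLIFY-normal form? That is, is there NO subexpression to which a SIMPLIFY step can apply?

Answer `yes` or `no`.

Answer: yes

Derivation:
Expression: (9*(1+((7+(b+a))+(16*(z+a)))))
Scanning for simplifiable subexpressions (pre-order)...
  at root: (9*(1+((7+(b+a))+(16*(z+a))))) (not simplifiable)
  at R: (1+((7+(b+a))+(16*(z+a)))) (not simplifiable)
  at RR: ((7+(b+a))+(16*(z+a))) (not simplifiable)
  at RRL: (7+(b+a)) (not simplifiable)
  at RRLR: (b+a) (not simplifiable)
  at RRR: (16*(z+a)) (not simplifiable)
  at RRRR: (z+a) (not simplifiable)
Result: no simplifiable subexpression found -> normal form.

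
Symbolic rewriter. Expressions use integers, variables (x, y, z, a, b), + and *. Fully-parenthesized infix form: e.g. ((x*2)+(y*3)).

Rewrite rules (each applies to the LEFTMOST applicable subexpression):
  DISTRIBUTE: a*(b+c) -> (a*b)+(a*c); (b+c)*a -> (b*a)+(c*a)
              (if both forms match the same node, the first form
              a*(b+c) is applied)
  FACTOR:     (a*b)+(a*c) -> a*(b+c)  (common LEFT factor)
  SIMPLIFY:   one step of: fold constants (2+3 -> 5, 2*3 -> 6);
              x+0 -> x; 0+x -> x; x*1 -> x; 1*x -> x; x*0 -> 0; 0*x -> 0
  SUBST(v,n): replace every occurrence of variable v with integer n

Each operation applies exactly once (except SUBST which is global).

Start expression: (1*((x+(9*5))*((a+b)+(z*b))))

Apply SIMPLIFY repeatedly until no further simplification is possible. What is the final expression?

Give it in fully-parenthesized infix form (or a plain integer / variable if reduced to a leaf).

Start: (1*((x+(9*5))*((a+b)+(z*b))))
Step 1: at root: (1*((x+(9*5))*((a+b)+(z*b)))) -> ((x+(9*5))*((a+b)+(z*b))); overall: (1*((x+(9*5))*((a+b)+(z*b)))) -> ((x+(9*5))*((a+b)+(z*b)))
Step 2: at LR: (9*5) -> 45; overall: ((x+(9*5))*((a+b)+(z*b))) -> ((x+45)*((a+b)+(z*b)))
Fixed point: ((x+45)*((a+b)+(z*b)))

Answer: ((x+45)*((a+b)+(z*b)))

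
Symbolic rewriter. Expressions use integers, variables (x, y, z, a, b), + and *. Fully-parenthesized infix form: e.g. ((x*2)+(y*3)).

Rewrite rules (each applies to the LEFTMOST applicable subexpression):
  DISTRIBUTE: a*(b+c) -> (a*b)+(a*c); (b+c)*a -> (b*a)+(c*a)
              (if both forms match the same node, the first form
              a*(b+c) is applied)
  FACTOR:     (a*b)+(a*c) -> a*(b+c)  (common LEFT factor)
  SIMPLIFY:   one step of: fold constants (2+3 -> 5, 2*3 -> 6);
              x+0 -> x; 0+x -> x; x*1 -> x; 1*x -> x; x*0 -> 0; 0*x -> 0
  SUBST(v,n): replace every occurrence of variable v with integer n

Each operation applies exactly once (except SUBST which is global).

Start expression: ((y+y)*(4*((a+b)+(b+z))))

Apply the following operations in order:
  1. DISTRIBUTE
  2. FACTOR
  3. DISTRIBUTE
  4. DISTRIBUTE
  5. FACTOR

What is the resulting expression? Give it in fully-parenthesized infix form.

Answer: (y*(((4*(a+b))+(4*(b+z)))+(4*((a+b)+(b+z)))))

Derivation:
Start: ((y+y)*(4*((a+b)+(b+z))))
Apply DISTRIBUTE at root (target: ((y+y)*(4*((a+b)+(b+z))))): ((y+y)*(4*((a+b)+(b+z)))) -> ((y*(4*((a+b)+(b+z))))+(y*(4*((a+b)+(b+z)))))
Apply FACTOR at root (target: ((y*(4*((a+b)+(b+z))))+(y*(4*((a+b)+(b+z)))))): ((y*(4*((a+b)+(b+z))))+(y*(4*((a+b)+(b+z))))) -> (y*((4*((a+b)+(b+z)))+(4*((a+b)+(b+z)))))
Apply DISTRIBUTE at root (target: (y*((4*((a+b)+(b+z)))+(4*((a+b)+(b+z)))))): (y*((4*((a+b)+(b+z)))+(4*((a+b)+(b+z))))) -> ((y*(4*((a+b)+(b+z))))+(y*(4*((a+b)+(b+z)))))
Apply DISTRIBUTE at LR (target: (4*((a+b)+(b+z)))): ((y*(4*((a+b)+(b+z))))+(y*(4*((a+b)+(b+z))))) -> ((y*((4*(a+b))+(4*(b+z))))+(y*(4*((a+b)+(b+z)))))
Apply FACTOR at root (target: ((y*((4*(a+b))+(4*(b+z))))+(y*(4*((a+b)+(b+z)))))): ((y*((4*(a+b))+(4*(b+z))))+(y*(4*((a+b)+(b+z))))) -> (y*(((4*(a+b))+(4*(b+z)))+(4*((a+b)+(b+z)))))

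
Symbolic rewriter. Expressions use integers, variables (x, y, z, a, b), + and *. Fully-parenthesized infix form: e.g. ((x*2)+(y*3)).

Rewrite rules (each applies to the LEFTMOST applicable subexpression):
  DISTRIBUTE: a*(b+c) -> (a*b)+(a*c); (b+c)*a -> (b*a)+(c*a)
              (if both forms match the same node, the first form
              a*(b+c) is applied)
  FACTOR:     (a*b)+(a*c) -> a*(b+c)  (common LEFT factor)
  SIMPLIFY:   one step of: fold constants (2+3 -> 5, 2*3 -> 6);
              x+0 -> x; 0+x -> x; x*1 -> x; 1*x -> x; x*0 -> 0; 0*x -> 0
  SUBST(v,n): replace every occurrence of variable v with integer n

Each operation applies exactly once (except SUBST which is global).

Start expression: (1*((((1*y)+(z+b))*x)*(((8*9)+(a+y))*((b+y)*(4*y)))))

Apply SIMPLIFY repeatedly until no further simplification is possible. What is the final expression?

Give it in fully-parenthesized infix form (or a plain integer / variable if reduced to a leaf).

Start: (1*((((1*y)+(z+b))*x)*(((8*9)+(a+y))*((b+y)*(4*y)))))
Step 1: at root: (1*((((1*y)+(z+b))*x)*(((8*9)+(a+y))*((b+y)*(4*y))))) -> ((((1*y)+(z+b))*x)*(((8*9)+(a+y))*((b+y)*(4*y)))); overall: (1*((((1*y)+(z+b))*x)*(((8*9)+(a+y))*((b+y)*(4*y))))) -> ((((1*y)+(z+b))*x)*(((8*9)+(a+y))*((b+y)*(4*y))))
Step 2: at LLL: (1*y) -> y; overall: ((((1*y)+(z+b))*x)*(((8*9)+(a+y))*((b+y)*(4*y)))) -> (((y+(z+b))*x)*(((8*9)+(a+y))*((b+y)*(4*y))))
Step 3: at RLL: (8*9) -> 72; overall: (((y+(z+b))*x)*(((8*9)+(a+y))*((b+y)*(4*y)))) -> (((y+(z+b))*x)*((72+(a+y))*((b+y)*(4*y))))
Fixed point: (((y+(z+b))*x)*((72+(a+y))*((b+y)*(4*y))))

Answer: (((y+(z+b))*x)*((72+(a+y))*((b+y)*(4*y))))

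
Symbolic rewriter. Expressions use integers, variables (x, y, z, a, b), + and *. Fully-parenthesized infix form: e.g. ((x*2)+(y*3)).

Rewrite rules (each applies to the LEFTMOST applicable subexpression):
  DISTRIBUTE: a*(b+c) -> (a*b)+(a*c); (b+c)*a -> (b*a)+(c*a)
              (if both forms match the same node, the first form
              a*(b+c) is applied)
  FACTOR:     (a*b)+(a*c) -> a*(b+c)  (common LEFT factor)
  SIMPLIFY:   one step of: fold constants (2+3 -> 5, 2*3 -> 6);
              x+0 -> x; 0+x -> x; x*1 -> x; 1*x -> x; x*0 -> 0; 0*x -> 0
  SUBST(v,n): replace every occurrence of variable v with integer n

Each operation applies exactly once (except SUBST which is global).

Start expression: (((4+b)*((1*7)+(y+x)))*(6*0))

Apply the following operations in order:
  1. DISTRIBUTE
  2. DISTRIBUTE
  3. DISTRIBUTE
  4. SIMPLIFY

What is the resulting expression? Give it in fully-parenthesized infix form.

Answer: ((((4*7)+(b*(1*7)))*(6*0))+(((4+b)*(y+x))*(6*0)))

Derivation:
Start: (((4+b)*((1*7)+(y+x)))*(6*0))
Apply DISTRIBUTE at L (target: ((4+b)*((1*7)+(y+x)))): (((4+b)*((1*7)+(y+x)))*(6*0)) -> ((((4+b)*(1*7))+((4+b)*(y+x)))*(6*0))
Apply DISTRIBUTE at root (target: ((((4+b)*(1*7))+((4+b)*(y+x)))*(6*0))): ((((4+b)*(1*7))+((4+b)*(y+x)))*(6*0)) -> ((((4+b)*(1*7))*(6*0))+(((4+b)*(y+x))*(6*0)))
Apply DISTRIBUTE at LL (target: ((4+b)*(1*7))): ((((4+b)*(1*7))*(6*0))+(((4+b)*(y+x))*(6*0))) -> ((((4*(1*7))+(b*(1*7)))*(6*0))+(((4+b)*(y+x))*(6*0)))
Apply SIMPLIFY at LLLR (target: (1*7)): ((((4*(1*7))+(b*(1*7)))*(6*0))+(((4+b)*(y+x))*(6*0))) -> ((((4*7)+(b*(1*7)))*(6*0))+(((4+b)*(y+x))*(6*0)))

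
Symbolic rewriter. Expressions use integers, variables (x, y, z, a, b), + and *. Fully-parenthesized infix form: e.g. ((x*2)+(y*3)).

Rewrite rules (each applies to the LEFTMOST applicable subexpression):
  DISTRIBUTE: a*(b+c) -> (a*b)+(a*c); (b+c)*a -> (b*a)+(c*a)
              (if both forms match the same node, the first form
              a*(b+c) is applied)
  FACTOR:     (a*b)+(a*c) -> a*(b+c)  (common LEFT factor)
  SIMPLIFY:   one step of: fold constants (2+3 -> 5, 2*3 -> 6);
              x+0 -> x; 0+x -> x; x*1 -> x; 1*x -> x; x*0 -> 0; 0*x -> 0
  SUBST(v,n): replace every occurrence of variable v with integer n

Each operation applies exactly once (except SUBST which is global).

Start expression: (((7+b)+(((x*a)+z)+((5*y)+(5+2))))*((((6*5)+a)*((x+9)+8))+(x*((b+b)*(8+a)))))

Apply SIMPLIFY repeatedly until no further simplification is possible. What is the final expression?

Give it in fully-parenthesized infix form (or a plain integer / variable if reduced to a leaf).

Answer: (((7+b)+(((x*a)+z)+((5*y)+7)))*(((30+a)*((x+9)+8))+(x*((b+b)*(8+a)))))

Derivation:
Start: (((7+b)+(((x*a)+z)+((5*y)+(5+2))))*((((6*5)+a)*((x+9)+8))+(x*((b+b)*(8+a)))))
Step 1: at LRRR: (5+2) -> 7; overall: (((7+b)+(((x*a)+z)+((5*y)+(5+2))))*((((6*5)+a)*((x+9)+8))+(x*((b+b)*(8+a))))) -> (((7+b)+(((x*a)+z)+((5*y)+7)))*((((6*5)+a)*((x+9)+8))+(x*((b+b)*(8+a)))))
Step 2: at RLLL: (6*5) -> 30; overall: (((7+b)+(((x*a)+z)+((5*y)+7)))*((((6*5)+a)*((x+9)+8))+(x*((b+b)*(8+a))))) -> (((7+b)+(((x*a)+z)+((5*y)+7)))*(((30+a)*((x+9)+8))+(x*((b+b)*(8+a)))))
Fixed point: (((7+b)+(((x*a)+z)+((5*y)+7)))*(((30+a)*((x+9)+8))+(x*((b+b)*(8+a)))))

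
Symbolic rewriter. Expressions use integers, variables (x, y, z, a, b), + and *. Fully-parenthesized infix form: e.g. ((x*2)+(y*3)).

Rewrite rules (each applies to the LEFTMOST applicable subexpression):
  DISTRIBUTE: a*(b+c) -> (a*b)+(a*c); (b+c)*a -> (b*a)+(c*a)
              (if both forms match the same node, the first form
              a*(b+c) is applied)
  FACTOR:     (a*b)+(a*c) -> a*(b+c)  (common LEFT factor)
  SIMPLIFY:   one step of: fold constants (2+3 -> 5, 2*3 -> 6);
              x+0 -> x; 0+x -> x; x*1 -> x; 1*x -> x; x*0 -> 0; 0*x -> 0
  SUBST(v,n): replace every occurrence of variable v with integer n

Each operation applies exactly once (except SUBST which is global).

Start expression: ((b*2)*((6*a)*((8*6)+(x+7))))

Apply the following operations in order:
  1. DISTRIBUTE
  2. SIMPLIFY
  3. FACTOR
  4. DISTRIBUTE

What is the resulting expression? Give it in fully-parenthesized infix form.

Answer: ((b*2)*(((6*a)*48)+((6*a)*(x+7))))

Derivation:
Start: ((b*2)*((6*a)*((8*6)+(x+7))))
Apply DISTRIBUTE at R (target: ((6*a)*((8*6)+(x+7)))): ((b*2)*((6*a)*((8*6)+(x+7)))) -> ((b*2)*(((6*a)*(8*6))+((6*a)*(x+7))))
Apply SIMPLIFY at RLR (target: (8*6)): ((b*2)*(((6*a)*(8*6))+((6*a)*(x+7)))) -> ((b*2)*(((6*a)*48)+((6*a)*(x+7))))
Apply FACTOR at R (target: (((6*a)*48)+((6*a)*(x+7)))): ((b*2)*(((6*a)*48)+((6*a)*(x+7)))) -> ((b*2)*((6*a)*(48+(x+7))))
Apply DISTRIBUTE at R (target: ((6*a)*(48+(x+7)))): ((b*2)*((6*a)*(48+(x+7)))) -> ((b*2)*(((6*a)*48)+((6*a)*(x+7))))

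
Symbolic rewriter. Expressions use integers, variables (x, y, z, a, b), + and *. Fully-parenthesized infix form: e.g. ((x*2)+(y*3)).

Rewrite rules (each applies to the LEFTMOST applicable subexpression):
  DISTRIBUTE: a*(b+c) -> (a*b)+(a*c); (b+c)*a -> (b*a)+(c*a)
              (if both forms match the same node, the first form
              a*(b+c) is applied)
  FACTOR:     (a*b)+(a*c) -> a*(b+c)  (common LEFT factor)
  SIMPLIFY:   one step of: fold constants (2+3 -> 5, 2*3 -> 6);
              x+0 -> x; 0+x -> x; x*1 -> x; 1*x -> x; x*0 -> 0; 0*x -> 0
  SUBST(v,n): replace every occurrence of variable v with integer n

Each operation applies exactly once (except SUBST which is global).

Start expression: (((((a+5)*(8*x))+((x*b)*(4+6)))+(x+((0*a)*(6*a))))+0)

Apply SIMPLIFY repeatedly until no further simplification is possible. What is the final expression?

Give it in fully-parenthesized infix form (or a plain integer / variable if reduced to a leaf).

Answer: ((((a+5)*(8*x))+((x*b)*10))+x)

Derivation:
Start: (((((a+5)*(8*x))+((x*b)*(4+6)))+(x+((0*a)*(6*a))))+0)
Step 1: at root: (((((a+5)*(8*x))+((x*b)*(4+6)))+(x+((0*a)*(6*a))))+0) -> ((((a+5)*(8*x))+((x*b)*(4+6)))+(x+((0*a)*(6*a)))); overall: (((((a+5)*(8*x))+((x*b)*(4+6)))+(x+((0*a)*(6*a))))+0) -> ((((a+5)*(8*x))+((x*b)*(4+6)))+(x+((0*a)*(6*a))))
Step 2: at LRR: (4+6) -> 10; overall: ((((a+5)*(8*x))+((x*b)*(4+6)))+(x+((0*a)*(6*a)))) -> ((((a+5)*(8*x))+((x*b)*10))+(x+((0*a)*(6*a))))
Step 3: at RRL: (0*a) -> 0; overall: ((((a+5)*(8*x))+((x*b)*10))+(x+((0*a)*(6*a)))) -> ((((a+5)*(8*x))+((x*b)*10))+(x+(0*(6*a))))
Step 4: at RR: (0*(6*a)) -> 0; overall: ((((a+5)*(8*x))+((x*b)*10))+(x+(0*(6*a)))) -> ((((a+5)*(8*x))+((x*b)*10))+(x+0))
Step 5: at R: (x+0) -> x; overall: ((((a+5)*(8*x))+((x*b)*10))+(x+0)) -> ((((a+5)*(8*x))+((x*b)*10))+x)
Fixed point: ((((a+5)*(8*x))+((x*b)*10))+x)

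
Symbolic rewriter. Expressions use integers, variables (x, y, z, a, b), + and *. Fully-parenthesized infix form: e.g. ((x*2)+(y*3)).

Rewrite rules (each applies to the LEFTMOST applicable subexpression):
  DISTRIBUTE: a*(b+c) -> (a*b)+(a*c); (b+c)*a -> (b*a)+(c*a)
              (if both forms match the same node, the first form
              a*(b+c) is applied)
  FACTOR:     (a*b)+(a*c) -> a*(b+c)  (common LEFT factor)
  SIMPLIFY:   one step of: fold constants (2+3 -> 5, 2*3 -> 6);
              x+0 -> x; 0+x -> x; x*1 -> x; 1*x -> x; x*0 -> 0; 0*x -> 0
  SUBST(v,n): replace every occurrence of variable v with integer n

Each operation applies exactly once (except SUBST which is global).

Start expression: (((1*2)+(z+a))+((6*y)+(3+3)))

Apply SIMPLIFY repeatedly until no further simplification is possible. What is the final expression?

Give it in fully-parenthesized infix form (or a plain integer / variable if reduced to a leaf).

Start: (((1*2)+(z+a))+((6*y)+(3+3)))
Step 1: at LL: (1*2) -> 2; overall: (((1*2)+(z+a))+((6*y)+(3+3))) -> ((2+(z+a))+((6*y)+(3+3)))
Step 2: at RR: (3+3) -> 6; overall: ((2+(z+a))+((6*y)+(3+3))) -> ((2+(z+a))+((6*y)+6))
Fixed point: ((2+(z+a))+((6*y)+6))

Answer: ((2+(z+a))+((6*y)+6))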